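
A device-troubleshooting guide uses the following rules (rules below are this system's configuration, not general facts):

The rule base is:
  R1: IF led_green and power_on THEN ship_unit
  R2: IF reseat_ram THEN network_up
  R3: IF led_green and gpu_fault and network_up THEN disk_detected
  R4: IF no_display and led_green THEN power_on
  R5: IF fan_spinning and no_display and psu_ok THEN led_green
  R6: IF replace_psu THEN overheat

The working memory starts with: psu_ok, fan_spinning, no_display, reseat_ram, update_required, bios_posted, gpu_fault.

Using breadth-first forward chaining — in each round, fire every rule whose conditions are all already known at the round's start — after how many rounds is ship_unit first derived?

3

Round 1 fires R2, R5, giving network_up, led_green.
Round 2 fires R3, R4, giving disk_detected, power_on.
Round 3 fires R1, giving ship_unit.
ship_unit first appears in round 3.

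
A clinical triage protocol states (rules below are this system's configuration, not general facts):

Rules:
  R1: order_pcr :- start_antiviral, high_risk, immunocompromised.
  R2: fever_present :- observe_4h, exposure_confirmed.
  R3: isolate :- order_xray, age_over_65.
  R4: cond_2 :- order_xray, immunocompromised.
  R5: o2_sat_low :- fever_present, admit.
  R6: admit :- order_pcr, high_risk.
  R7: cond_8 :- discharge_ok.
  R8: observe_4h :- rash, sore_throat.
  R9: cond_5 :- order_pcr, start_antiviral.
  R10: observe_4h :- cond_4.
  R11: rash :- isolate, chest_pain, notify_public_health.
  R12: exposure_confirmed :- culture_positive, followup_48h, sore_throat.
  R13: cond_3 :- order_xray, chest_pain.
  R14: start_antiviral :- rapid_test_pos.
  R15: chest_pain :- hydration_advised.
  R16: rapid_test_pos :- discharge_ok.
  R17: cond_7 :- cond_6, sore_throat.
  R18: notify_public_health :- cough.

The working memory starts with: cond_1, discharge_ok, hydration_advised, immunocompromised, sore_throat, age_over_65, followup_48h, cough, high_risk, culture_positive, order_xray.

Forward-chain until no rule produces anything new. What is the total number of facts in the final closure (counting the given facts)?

27

Round 1: R3 [isolate :- order_xray, age_over_65.]; R4 [cond_2 :- order_xray, immunocompromised.]; R7 [cond_8 :- discharge_ok.]; R12 [exposure_confirmed :- culture_positive, followup_48h, sore_throat.]; R15 [chest_pain :- hydration_advised.]; R16 [rapid_test_pos :- discharge_ok.]; R18 [notify_public_health :- cough.]. Adds isolate, cond_2, cond_8, exposure_confirmed, chest_pain, rapid_test_pos, notify_public_health.
Round 2: R11 [rash :- isolate, chest_pain, notify_public_health.]; R13 [cond_3 :- order_xray, chest_pain.]; R14 [start_antiviral :- rapid_test_pos.]. Adds rash, cond_3, start_antiviral.
Round 3: R1 [order_pcr :- start_antiviral, high_risk, immunocompromised.]; R8 [observe_4h :- rash, sore_throat.]. Adds order_pcr, observe_4h.
Round 4: R2 [fever_present :- observe_4h, exposure_confirmed.]; R6 [admit :- order_pcr, high_risk.]; R9 [cond_5 :- order_pcr, start_antiviral.]. Adds fever_present, admit, cond_5.
Round 5: R5 [o2_sat_low :- fever_present, admit.]. Adds o2_sat_low.
Closure: {admit, age_over_65, chest_pain, cond_1, cond_2, cond_3, cond_5, cond_8, cough, culture_positive, discharge_ok, exposure_confirmed, fever_present, followup_48h, high_risk, hydration_advised, immunocompromised, isolate, notify_public_health, o2_sat_low, observe_4h, order_pcr, order_xray, rapid_test_pos, rash, sore_throat, start_antiviral} — 27 facts.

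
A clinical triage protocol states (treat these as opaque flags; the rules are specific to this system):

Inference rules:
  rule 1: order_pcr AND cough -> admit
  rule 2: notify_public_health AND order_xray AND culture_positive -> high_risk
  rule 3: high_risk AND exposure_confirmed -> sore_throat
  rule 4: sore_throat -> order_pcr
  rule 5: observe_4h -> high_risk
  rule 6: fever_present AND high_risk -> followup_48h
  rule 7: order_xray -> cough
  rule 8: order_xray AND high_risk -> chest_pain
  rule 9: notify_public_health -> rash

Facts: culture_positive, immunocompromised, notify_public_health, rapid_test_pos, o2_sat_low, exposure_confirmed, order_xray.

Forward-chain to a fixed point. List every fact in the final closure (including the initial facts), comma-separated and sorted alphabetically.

Round 1: rule 2 [notify_public_health AND order_xray AND culture_positive -> high_risk]; rule 7 [order_xray -> cough]; rule 9 [notify_public_health -> rash]. Adds high_risk, cough, rash.
Round 2: rule 3 [high_risk AND exposure_confirmed -> sore_throat]; rule 8 [order_xray AND high_risk -> chest_pain]. Adds sore_throat, chest_pain.
Round 3: rule 4 [sore_throat -> order_pcr]. Adds order_pcr.
Round 4: rule 1 [order_pcr AND cough -> admit]. Adds admit.

admit, chest_pain, cough, culture_positive, exposure_confirmed, high_risk, immunocompromised, notify_public_health, o2_sat_low, order_pcr, order_xray, rapid_test_pos, rash, sore_throat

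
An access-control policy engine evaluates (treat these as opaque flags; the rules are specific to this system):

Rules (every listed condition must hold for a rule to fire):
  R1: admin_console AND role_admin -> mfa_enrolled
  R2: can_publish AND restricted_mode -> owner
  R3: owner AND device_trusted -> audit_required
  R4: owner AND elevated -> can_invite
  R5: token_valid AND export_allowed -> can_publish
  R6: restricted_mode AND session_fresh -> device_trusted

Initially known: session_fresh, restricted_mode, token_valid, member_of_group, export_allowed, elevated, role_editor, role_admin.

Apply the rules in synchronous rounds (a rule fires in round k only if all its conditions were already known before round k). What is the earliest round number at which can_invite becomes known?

3

Round 1: R5 [token_valid AND export_allowed -> can_publish]; R6 [restricted_mode AND session_fresh -> device_trusted]. Adds can_publish, device_trusted.
Round 2: R2 [can_publish AND restricted_mode -> owner]. Adds owner.
Round 3: R3 [owner AND device_trusted -> audit_required]; R4 [owner AND elevated -> can_invite]. Adds audit_required, can_invite.
can_invite first appears in round 3.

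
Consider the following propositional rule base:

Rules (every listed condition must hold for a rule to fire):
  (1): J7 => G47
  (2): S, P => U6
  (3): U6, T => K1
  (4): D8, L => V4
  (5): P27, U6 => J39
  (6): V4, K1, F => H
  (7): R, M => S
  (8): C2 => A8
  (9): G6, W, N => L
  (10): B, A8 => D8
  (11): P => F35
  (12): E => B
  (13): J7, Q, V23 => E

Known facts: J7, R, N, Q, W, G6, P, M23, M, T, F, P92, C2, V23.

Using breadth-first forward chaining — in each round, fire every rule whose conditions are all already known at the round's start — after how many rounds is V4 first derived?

Round 1 fires (1), (7), (8), (9), (11), (13), giving G47, S, A8, L, F35, E.
Round 2 fires (2), (12), giving U6, B.
Round 3 fires (3), (10), giving K1, D8.
Round 4 fires (4), giving V4.
V4 first appears in round 4.

4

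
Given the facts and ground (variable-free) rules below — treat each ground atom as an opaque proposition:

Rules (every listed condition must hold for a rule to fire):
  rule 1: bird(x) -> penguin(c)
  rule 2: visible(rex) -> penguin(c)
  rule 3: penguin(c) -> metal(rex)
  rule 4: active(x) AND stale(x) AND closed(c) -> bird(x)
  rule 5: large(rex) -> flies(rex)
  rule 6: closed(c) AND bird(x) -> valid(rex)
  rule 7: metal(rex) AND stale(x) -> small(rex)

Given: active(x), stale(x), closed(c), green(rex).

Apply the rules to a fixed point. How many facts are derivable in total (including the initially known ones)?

Round 1: rule 4 [active(x) AND stale(x) AND closed(c) -> bird(x)]. New: bird(x).
Round 2: rule 1 [bird(x) -> penguin(c)]; rule 6 [closed(c) AND bird(x) -> valid(rex)]. New: penguin(c), valid(rex).
Round 3: rule 3 [penguin(c) -> metal(rex)]. New: metal(rex).
Round 4: rule 7 [metal(rex) AND stale(x) -> small(rex)]. New: small(rex).
Closure: {active(x), bird(x), closed(c), green(rex), metal(rex), penguin(c), small(rex), stale(x), valid(rex)} — 9 facts.

9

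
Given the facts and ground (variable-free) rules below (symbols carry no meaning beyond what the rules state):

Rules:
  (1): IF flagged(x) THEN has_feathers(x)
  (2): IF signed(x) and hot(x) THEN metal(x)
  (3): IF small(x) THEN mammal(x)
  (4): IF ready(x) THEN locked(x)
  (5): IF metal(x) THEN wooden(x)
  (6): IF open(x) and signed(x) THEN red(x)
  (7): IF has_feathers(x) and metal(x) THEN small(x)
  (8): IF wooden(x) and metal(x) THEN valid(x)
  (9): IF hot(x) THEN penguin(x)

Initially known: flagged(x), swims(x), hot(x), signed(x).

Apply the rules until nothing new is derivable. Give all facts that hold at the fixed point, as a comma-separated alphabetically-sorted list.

flagged(x), has_feathers(x), hot(x), mammal(x), metal(x), penguin(x), signed(x), small(x), swims(x), valid(x), wooden(x)

[1] (1) [IF flagged(x) THEN has_feathers(x)]; (2) [IF signed(x) and hot(x) THEN metal(x)]; (9) [IF hot(x) THEN penguin(x)]. ⇒ new: has_feathers(x), metal(x), penguin(x).
[2] (5) [IF metal(x) THEN wooden(x)]; (7) [IF has_feathers(x) and metal(x) THEN small(x)]. ⇒ new: wooden(x), small(x).
[3] (3) [IF small(x) THEN mammal(x)]; (8) [IF wooden(x) and metal(x) THEN valid(x)]. ⇒ new: mammal(x), valid(x).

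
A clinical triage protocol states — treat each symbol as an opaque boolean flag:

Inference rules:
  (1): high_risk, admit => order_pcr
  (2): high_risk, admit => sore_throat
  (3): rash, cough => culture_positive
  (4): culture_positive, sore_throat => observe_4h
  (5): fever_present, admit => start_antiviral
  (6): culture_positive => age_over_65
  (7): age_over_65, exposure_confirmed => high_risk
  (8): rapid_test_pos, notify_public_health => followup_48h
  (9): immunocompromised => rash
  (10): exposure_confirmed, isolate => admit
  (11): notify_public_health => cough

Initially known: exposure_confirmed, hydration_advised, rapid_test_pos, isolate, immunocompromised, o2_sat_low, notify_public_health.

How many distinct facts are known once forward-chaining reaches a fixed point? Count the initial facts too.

Round 1: (8) [rapid_test_pos, notify_public_health => followup_48h]; (9) [immunocompromised => rash]; (10) [exposure_confirmed, isolate => admit]; (11) [notify_public_health => cough]. New: followup_48h, rash, admit, cough.
Round 2: (3) [rash, cough => culture_positive]. New: culture_positive.
Round 3: (6) [culture_positive => age_over_65]. New: age_over_65.
Round 4: (7) [age_over_65, exposure_confirmed => high_risk]. New: high_risk.
Round 5: (1) [high_risk, admit => order_pcr]; (2) [high_risk, admit => sore_throat]. New: order_pcr, sore_throat.
Round 6: (4) [culture_positive, sore_throat => observe_4h]. New: observe_4h.
Closure: {admit, age_over_65, cough, culture_positive, exposure_confirmed, followup_48h, high_risk, hydration_advised, immunocompromised, isolate, notify_public_health, o2_sat_low, observe_4h, order_pcr, rapid_test_pos, rash, sore_throat} — 17 facts.

17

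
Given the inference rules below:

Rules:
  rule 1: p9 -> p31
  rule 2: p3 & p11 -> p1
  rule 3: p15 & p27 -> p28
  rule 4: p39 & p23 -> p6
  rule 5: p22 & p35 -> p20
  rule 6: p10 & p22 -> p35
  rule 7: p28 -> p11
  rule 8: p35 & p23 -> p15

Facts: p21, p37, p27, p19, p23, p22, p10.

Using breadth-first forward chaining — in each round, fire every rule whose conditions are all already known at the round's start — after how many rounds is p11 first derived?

4

[1] rule 6 [p10 & p22 -> p35]. ⇒ new: p35.
[2] rule 5 [p22 & p35 -> p20]; rule 8 [p35 & p23 -> p15]. ⇒ new: p20, p15.
[3] rule 3 [p15 & p27 -> p28]. ⇒ new: p28.
[4] rule 7 [p28 -> p11]. ⇒ new: p11.
p11 first appears in round 4.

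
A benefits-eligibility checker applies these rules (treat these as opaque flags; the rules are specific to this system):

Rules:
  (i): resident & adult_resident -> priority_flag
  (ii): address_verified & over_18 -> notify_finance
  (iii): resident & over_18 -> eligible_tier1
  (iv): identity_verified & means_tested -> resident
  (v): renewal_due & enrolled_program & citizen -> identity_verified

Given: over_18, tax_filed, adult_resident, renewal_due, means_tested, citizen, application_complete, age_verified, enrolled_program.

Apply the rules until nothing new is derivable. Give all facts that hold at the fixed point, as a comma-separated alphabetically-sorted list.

Round 1: (v) [renewal_due & enrolled_program & citizen -> identity_verified]. Adds identity_verified.
Round 2: (iv) [identity_verified & means_tested -> resident]. Adds resident.
Round 3: (i) [resident & adult_resident -> priority_flag]; (iii) [resident & over_18 -> eligible_tier1]. Adds priority_flag, eligible_tier1.

adult_resident, age_verified, application_complete, citizen, eligible_tier1, enrolled_program, identity_verified, means_tested, over_18, priority_flag, renewal_due, resident, tax_filed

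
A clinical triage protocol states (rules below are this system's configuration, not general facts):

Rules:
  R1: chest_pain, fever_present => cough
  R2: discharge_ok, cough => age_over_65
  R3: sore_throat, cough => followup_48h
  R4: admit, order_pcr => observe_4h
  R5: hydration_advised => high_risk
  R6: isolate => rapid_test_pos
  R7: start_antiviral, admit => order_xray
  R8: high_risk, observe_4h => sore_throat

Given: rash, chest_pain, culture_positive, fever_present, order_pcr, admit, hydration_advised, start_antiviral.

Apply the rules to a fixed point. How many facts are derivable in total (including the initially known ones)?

Round 1: R1 [chest_pain, fever_present => cough]; R4 [admit, order_pcr => observe_4h]; R5 [hydration_advised => high_risk]; R7 [start_antiviral, admit => order_xray]. New: cough, observe_4h, high_risk, order_xray.
Round 2: R8 [high_risk, observe_4h => sore_throat]. New: sore_throat.
Round 3: R3 [sore_throat, cough => followup_48h]. New: followup_48h.
Closure: {admit, chest_pain, cough, culture_positive, fever_present, followup_48h, high_risk, hydration_advised, observe_4h, order_pcr, order_xray, rash, sore_throat, start_antiviral} — 14 facts.

14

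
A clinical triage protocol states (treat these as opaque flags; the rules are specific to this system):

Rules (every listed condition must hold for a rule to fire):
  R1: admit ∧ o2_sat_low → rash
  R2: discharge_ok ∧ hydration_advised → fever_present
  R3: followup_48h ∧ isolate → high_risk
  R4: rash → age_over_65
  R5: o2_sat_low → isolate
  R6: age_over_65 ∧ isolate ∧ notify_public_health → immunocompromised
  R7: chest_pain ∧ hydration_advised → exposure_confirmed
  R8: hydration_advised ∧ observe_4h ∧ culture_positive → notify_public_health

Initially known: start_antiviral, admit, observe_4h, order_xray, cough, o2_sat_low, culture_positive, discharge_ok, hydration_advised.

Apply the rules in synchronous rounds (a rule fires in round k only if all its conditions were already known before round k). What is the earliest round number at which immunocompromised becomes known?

[1] R1 [admit ∧ o2_sat_low → rash]; R2 [discharge_ok ∧ hydration_advised → fever_present]; R5 [o2_sat_low → isolate]; R8 [hydration_advised ∧ observe_4h ∧ culture_positive → notify_public_health]. ⇒ new: rash, fever_present, isolate, notify_public_health.
[2] R4 [rash → age_over_65]. ⇒ new: age_over_65.
[3] R6 [age_over_65 ∧ isolate ∧ notify_public_health → immunocompromised]. ⇒ new: immunocompromised.
immunocompromised first appears in round 3.

3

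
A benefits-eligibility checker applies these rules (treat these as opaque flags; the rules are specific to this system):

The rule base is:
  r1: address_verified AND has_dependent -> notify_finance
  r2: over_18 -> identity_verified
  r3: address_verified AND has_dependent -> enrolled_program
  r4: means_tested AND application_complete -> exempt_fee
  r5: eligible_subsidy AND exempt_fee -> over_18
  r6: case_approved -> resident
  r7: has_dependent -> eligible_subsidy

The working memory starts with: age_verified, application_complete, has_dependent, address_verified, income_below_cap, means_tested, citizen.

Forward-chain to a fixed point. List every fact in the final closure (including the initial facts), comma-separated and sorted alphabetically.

address_verified, age_verified, application_complete, citizen, eligible_subsidy, enrolled_program, exempt_fee, has_dependent, identity_verified, income_below_cap, means_tested, notify_finance, over_18

[1] r1 [address_verified AND has_dependent -> notify_finance]; r3 [address_verified AND has_dependent -> enrolled_program]; r4 [means_tested AND application_complete -> exempt_fee]; r7 [has_dependent -> eligible_subsidy]. ⇒ new: notify_finance, enrolled_program, exempt_fee, eligible_subsidy.
[2] r5 [eligible_subsidy AND exempt_fee -> over_18]. ⇒ new: over_18.
[3] r2 [over_18 -> identity_verified]. ⇒ new: identity_verified.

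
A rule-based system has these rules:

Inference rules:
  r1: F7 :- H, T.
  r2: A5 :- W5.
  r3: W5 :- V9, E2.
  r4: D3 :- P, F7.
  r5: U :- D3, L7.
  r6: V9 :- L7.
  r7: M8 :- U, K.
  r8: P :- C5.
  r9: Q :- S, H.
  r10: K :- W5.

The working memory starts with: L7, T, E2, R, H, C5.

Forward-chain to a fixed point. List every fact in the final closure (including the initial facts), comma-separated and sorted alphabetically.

Round 1 — r1, r6, r8, derive F7, V9, P.
Round 2 — r3, r4, derive W5, D3.
Round 3 — r2, r5, r10, derive A5, U, K.
Round 4 — r7, derive M8.

A5, C5, D3, E2, F7, H, K, L7, M8, P, R, T, U, V9, W5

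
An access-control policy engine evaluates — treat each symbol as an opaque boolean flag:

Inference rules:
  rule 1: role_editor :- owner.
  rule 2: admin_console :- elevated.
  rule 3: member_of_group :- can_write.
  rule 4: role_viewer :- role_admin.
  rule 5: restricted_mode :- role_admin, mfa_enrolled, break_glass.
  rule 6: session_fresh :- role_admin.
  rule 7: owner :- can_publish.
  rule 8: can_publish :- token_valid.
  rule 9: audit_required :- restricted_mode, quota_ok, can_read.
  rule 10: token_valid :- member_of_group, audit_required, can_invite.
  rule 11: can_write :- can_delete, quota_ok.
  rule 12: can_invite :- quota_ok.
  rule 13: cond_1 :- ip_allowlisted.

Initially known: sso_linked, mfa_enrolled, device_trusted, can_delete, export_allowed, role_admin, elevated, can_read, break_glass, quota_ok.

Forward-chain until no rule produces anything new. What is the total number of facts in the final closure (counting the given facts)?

Round 1: rule 2 [admin_console :- elevated.]; rule 4 [role_viewer :- role_admin.]; rule 5 [restricted_mode :- role_admin, mfa_enrolled, break_glass.]; rule 6 [session_fresh :- role_admin.]; rule 11 [can_write :- can_delete, quota_ok.]; rule 12 [can_invite :- quota_ok.]. Adds admin_console, role_viewer, restricted_mode, session_fresh, can_write, can_invite.
Round 2: rule 3 [member_of_group :- can_write.]; rule 9 [audit_required :- restricted_mode, quota_ok, can_read.]. Adds member_of_group, audit_required.
Round 3: rule 10 [token_valid :- member_of_group, audit_required, can_invite.]. Adds token_valid.
Round 4: rule 8 [can_publish :- token_valid.]. Adds can_publish.
Round 5: rule 7 [owner :- can_publish.]. Adds owner.
Round 6: rule 1 [role_editor :- owner.]. Adds role_editor.
Closure: {admin_console, audit_required, break_glass, can_delete, can_invite, can_publish, can_read, can_write, device_trusted, elevated, export_allowed, member_of_group, mfa_enrolled, owner, quota_ok, restricted_mode, role_admin, role_editor, role_viewer, session_fresh, sso_linked, token_valid} — 22 facts.

22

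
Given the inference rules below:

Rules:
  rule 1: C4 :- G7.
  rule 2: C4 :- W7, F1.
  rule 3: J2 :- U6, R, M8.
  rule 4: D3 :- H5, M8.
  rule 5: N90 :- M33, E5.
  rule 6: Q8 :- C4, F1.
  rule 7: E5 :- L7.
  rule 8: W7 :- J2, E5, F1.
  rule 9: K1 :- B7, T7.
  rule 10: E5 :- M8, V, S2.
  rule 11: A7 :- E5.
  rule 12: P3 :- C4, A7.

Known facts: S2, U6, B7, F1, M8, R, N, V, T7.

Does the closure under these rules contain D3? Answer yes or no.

Round 1: rule 3 [J2 :- U6, R, M8.]; rule 9 [K1 :- B7, T7.]; rule 10 [E5 :- M8, V, S2.]. New: J2, K1, E5.
Round 2: rule 8 [W7 :- J2, E5, F1.]; rule 11 [A7 :- E5.]. New: W7, A7.
Round 3: rule 2 [C4 :- W7, F1.]. New: C4.
Round 4: rule 6 [Q8 :- C4, F1.]; rule 12 [P3 :- C4, A7.]. New: Q8, P3.
Fixed point reached. D3 is concluded only by rule 4; rule 4 needs H5 (never derived).

no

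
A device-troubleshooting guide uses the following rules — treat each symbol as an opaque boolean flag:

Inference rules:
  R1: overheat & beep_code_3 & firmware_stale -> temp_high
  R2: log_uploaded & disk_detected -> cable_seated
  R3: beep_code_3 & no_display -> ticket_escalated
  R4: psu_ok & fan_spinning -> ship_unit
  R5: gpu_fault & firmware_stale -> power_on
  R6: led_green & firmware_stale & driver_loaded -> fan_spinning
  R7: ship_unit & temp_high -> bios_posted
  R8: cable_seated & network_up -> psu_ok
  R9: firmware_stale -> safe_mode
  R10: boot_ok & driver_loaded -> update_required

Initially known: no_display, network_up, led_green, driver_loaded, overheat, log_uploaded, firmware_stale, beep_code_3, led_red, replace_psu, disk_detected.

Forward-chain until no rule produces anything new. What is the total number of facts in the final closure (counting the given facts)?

19

Round 1: R1 [overheat & beep_code_3 & firmware_stale -> temp_high]; R2 [log_uploaded & disk_detected -> cable_seated]; R3 [beep_code_3 & no_display -> ticket_escalated]; R6 [led_green & firmware_stale & driver_loaded -> fan_spinning]; R9 [firmware_stale -> safe_mode]. Adds temp_high, cable_seated, ticket_escalated, fan_spinning, safe_mode.
Round 2: R8 [cable_seated & network_up -> psu_ok]. Adds psu_ok.
Round 3: R4 [psu_ok & fan_spinning -> ship_unit]. Adds ship_unit.
Round 4: R7 [ship_unit & temp_high -> bios_posted]. Adds bios_posted.
Closure: {beep_code_3, bios_posted, cable_seated, disk_detected, driver_loaded, fan_spinning, firmware_stale, led_green, led_red, log_uploaded, network_up, no_display, overheat, psu_ok, replace_psu, safe_mode, ship_unit, temp_high, ticket_escalated} — 19 facts.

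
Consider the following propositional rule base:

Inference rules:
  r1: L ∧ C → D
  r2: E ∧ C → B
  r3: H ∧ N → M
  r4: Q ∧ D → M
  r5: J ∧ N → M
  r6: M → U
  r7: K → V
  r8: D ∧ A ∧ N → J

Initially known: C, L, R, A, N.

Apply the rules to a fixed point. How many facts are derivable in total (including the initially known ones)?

9

[1] r1 [L ∧ C → D]. ⇒ new: D.
[2] r8 [D ∧ A ∧ N → J]. ⇒ new: J.
[3] r5 [J ∧ N → M]. ⇒ new: M.
[4] r6 [M → U]. ⇒ new: U.
Closure: {A, C, D, J, L, M, N, R, U} — 9 facts.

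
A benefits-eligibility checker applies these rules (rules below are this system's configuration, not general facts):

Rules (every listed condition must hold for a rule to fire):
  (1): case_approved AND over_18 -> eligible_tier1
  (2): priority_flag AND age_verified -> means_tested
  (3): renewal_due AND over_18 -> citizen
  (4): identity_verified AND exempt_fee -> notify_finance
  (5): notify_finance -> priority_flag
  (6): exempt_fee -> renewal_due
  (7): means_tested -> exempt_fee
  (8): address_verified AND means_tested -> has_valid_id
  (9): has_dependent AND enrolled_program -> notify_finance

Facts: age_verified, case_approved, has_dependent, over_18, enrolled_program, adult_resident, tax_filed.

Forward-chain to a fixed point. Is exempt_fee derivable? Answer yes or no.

Round 1 — (1), (9), derive eligible_tier1, notify_finance.
Round 2 — (5), derive priority_flag.
Round 3 — (2), derive means_tested.
Round 4 — (7), derive exempt_fee.
Round 5 — (6), derive renewal_due.
Round 6 — (3), derive citizen.
exempt_fee appears in round 4, so it is derivable.

yes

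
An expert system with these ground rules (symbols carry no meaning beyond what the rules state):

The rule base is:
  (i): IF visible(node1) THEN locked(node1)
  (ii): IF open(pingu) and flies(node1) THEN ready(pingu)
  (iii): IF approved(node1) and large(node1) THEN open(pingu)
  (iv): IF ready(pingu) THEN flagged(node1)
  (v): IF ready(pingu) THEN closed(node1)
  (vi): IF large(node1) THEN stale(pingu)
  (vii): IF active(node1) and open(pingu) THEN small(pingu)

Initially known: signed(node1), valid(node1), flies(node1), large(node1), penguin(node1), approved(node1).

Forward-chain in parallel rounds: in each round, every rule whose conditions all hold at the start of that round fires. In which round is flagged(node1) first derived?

3

Round 1 — (iii), (vi), derive open(pingu), stale(pingu).
Round 2 — (ii), derive ready(pingu).
Round 3 — (iv), (v), derive flagged(node1), closed(node1).
flagged(node1) first appears in round 3.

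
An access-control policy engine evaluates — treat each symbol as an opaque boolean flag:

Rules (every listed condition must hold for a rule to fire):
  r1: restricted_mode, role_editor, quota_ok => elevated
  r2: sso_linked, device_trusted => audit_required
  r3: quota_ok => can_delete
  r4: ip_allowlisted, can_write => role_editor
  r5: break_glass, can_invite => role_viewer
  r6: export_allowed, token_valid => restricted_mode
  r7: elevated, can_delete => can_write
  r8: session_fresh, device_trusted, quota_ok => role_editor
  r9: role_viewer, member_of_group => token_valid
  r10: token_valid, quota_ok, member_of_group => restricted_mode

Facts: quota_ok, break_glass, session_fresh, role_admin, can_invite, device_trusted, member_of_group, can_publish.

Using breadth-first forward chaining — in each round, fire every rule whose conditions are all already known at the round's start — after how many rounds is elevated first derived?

4

Round 1 fires r3, r5, r8, giving can_delete, role_viewer, role_editor.
Round 2 fires r9, giving token_valid.
Round 3 fires r10, giving restricted_mode.
Round 4 fires r1, giving elevated.
elevated first appears in round 4.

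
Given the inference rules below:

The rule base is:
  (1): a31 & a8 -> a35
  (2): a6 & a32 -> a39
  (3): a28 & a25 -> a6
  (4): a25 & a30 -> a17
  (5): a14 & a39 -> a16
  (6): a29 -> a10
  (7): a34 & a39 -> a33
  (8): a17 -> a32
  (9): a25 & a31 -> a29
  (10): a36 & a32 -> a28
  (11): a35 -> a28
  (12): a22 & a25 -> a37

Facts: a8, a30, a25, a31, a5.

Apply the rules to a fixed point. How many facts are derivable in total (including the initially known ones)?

13

[1] (1) [a31 & a8 -> a35]; (4) [a25 & a30 -> a17]; (9) [a25 & a31 -> a29]. ⇒ new: a35, a17, a29.
[2] (6) [a29 -> a10]; (8) [a17 -> a32]; (11) [a35 -> a28]. ⇒ new: a10, a32, a28.
[3] (3) [a28 & a25 -> a6]. ⇒ new: a6.
[4] (2) [a6 & a32 -> a39]. ⇒ new: a39.
Closure: {a10, a17, a25, a28, a29, a30, a31, a32, a35, a39, a5, a6, a8} — 13 facts.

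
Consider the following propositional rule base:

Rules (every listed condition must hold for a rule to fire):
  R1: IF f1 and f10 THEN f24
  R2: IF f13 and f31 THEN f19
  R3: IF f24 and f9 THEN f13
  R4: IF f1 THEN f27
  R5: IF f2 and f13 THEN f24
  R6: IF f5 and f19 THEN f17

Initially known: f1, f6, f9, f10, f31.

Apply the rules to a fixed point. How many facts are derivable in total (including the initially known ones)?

Round 1 — R1, R4, derive f24, f27.
Round 2 — R3, derive f13.
Round 3 — R2, derive f19.
Closure: {f1, f10, f13, f19, f24, f27, f31, f6, f9} — 9 facts.

9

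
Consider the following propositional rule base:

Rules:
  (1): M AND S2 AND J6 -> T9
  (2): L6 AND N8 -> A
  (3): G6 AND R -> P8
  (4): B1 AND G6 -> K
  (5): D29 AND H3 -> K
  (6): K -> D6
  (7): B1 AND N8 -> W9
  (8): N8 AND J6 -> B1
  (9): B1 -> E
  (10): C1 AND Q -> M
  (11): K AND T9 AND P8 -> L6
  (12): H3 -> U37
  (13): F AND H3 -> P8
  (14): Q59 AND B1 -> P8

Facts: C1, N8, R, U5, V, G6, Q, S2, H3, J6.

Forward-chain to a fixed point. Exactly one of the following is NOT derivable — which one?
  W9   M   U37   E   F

[1] (3) [G6 AND R -> P8]; (8) [N8 AND J6 -> B1]; (10) [C1 AND Q -> M]; (12) [H3 -> U37]. ⇒ new: P8, B1, M, U37.
[2] (1) [M AND S2 AND J6 -> T9]; (4) [B1 AND G6 -> K]; (7) [B1 AND N8 -> W9]; (9) [B1 -> E]. ⇒ new: T9, K, W9, E.
[3] (6) [K -> D6]; (11) [K AND T9 AND P8 -> L6]. ⇒ new: D6, L6.
[4] (2) [L6 AND N8 -> A]. ⇒ new: A.
Derived: M (round 1), E (round 2), W9 (round 2), U37 (round 1). F never appears in any round.

F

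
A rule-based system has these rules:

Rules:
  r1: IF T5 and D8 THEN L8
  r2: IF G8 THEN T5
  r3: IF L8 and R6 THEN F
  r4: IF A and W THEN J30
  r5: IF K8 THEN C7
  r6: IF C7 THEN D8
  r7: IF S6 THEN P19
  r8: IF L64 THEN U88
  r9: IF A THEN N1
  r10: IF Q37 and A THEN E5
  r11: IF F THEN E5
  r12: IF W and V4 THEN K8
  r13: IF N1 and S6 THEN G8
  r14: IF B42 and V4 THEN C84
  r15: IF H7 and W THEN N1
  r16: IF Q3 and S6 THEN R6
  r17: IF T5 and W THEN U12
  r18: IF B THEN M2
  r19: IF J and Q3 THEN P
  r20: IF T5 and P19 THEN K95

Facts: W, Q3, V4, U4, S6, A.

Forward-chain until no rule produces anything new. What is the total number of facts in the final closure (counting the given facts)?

Round 1: r4 [IF A and W THEN J30]; r7 [IF S6 THEN P19]; r9 [IF A THEN N1]; r12 [IF W and V4 THEN K8]; r16 [IF Q3 and S6 THEN R6]. Adds J30, P19, N1, K8, R6.
Round 2: r5 [IF K8 THEN C7]; r13 [IF N1 and S6 THEN G8]. Adds C7, G8.
Round 3: r2 [IF G8 THEN T5]; r6 [IF C7 THEN D8]. Adds T5, D8.
Round 4: r1 [IF T5 and D8 THEN L8]; r17 [IF T5 and W THEN U12]; r20 [IF T5 and P19 THEN K95]. Adds L8, U12, K95.
Round 5: r3 [IF L8 and R6 THEN F]. Adds F.
Round 6: r11 [IF F THEN E5]. Adds E5.
Closure: {A, C7, D8, E5, F, G8, J30, K8, K95, L8, N1, P19, Q3, R6, S6, T5, U12, U4, V4, W} — 20 facts.

20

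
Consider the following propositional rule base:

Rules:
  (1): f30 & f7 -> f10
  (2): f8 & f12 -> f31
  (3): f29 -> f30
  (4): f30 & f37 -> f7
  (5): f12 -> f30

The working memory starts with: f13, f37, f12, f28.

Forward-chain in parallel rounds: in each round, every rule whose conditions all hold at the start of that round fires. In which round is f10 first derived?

Round 1 fires (5), giving f30.
Round 2 fires (4), giving f7.
Round 3 fires (1), giving f10.
f10 first appears in round 3.

3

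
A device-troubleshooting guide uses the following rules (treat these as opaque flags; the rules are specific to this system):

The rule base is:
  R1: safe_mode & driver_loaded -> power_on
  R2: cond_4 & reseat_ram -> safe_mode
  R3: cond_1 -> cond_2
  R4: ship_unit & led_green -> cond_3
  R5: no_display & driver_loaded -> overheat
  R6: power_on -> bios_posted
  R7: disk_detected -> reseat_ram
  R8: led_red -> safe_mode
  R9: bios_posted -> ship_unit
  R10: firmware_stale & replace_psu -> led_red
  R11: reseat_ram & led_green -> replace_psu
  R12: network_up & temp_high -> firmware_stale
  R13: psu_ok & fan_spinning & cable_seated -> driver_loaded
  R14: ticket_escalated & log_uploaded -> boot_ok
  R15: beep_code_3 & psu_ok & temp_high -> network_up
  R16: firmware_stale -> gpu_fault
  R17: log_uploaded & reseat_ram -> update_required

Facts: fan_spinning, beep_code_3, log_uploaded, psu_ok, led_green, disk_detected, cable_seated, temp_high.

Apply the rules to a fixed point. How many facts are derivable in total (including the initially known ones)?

21

[1] R7 [disk_detected -> reseat_ram]; R13 [psu_ok & fan_spinning & cable_seated -> driver_loaded]; R15 [beep_code_3 & psu_ok & temp_high -> network_up]. ⇒ new: reseat_ram, driver_loaded, network_up.
[2] R11 [reseat_ram & led_green -> replace_psu]; R12 [network_up & temp_high -> firmware_stale]; R17 [log_uploaded & reseat_ram -> update_required]. ⇒ new: replace_psu, firmware_stale, update_required.
[3] R10 [firmware_stale & replace_psu -> led_red]; R16 [firmware_stale -> gpu_fault]. ⇒ new: led_red, gpu_fault.
[4] R8 [led_red -> safe_mode]. ⇒ new: safe_mode.
[5] R1 [safe_mode & driver_loaded -> power_on]. ⇒ new: power_on.
[6] R6 [power_on -> bios_posted]. ⇒ new: bios_posted.
[7] R9 [bios_posted -> ship_unit]. ⇒ new: ship_unit.
[8] R4 [ship_unit & led_green -> cond_3]. ⇒ new: cond_3.
Closure: {beep_code_3, bios_posted, cable_seated, cond_3, disk_detected, driver_loaded, fan_spinning, firmware_stale, gpu_fault, led_green, led_red, log_uploaded, network_up, power_on, psu_ok, replace_psu, reseat_ram, safe_mode, ship_unit, temp_high, update_required} — 21 facts.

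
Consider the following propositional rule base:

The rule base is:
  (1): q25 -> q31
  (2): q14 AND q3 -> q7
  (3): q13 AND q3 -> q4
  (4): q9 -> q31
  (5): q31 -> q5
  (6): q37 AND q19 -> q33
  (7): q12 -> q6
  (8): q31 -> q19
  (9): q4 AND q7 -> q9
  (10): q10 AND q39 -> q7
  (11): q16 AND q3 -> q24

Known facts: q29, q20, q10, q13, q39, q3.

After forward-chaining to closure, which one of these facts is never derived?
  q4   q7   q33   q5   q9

Round 1 — (3), (10), derive q4, q7.
Round 2 — (9), derive q9.
Round 3 — (4), derive q31.
Round 4 — (5), (8), derive q5, q19.
Derived: q9 (round 2), q7 (round 1), q5 (round 4), q4 (round 1). q33 never appears in any round.

q33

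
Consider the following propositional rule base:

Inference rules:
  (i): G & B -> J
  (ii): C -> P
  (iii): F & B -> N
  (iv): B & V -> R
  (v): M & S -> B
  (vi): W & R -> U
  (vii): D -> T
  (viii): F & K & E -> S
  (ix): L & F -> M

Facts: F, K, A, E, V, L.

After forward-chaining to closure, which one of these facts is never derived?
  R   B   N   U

U

Round 1: (viii) [F & K & E -> S]; (ix) [L & F -> M]. Adds S, M.
Round 2: (v) [M & S -> B]. Adds B.
Round 3: (iii) [F & B -> N]; (iv) [B & V -> R]. Adds N, R.
Derived: R (round 3), N (round 3), B (round 2). U never appears in any round.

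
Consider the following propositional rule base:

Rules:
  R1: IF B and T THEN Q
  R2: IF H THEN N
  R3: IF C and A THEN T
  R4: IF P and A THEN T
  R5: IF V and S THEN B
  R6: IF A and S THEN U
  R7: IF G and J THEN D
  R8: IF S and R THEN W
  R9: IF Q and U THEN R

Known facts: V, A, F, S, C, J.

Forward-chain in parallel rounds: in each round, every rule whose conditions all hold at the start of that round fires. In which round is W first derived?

[1] R3 [IF C and A THEN T]; R5 [IF V and S THEN B]; R6 [IF A and S THEN U]. ⇒ new: T, B, U.
[2] R1 [IF B and T THEN Q]. ⇒ new: Q.
[3] R9 [IF Q and U THEN R]. ⇒ new: R.
[4] R8 [IF S and R THEN W]. ⇒ new: W.
W first appears in round 4.

4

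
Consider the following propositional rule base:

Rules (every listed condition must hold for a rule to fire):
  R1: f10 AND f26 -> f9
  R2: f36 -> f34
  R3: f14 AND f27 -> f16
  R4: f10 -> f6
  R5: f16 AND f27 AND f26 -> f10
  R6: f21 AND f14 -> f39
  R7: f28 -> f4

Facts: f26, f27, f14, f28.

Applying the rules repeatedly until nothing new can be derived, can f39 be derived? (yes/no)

no

Round 1: R3 [f14 AND f27 -> f16]; R7 [f28 -> f4]. Adds f16, f4.
Round 2: R5 [f16 AND f27 AND f26 -> f10]. Adds f10.
Round 3: R1 [f10 AND f26 -> f9]; R4 [f10 -> f6]. Adds f9, f6.
Fixed point reached. f39 is concluded only by R6; R6 needs f21 (never derived).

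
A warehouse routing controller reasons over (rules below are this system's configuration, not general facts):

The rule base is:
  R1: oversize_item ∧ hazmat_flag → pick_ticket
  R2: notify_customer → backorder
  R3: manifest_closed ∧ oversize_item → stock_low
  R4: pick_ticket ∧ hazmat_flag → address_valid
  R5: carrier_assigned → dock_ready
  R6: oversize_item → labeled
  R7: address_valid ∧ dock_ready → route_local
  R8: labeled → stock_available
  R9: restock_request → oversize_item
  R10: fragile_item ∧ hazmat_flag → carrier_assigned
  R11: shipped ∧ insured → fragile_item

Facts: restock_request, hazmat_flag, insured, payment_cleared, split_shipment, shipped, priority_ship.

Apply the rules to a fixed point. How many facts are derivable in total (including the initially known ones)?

Round 1: R9 [restock_request → oversize_item]; R11 [shipped ∧ insured → fragile_item]. Adds oversize_item, fragile_item.
Round 2: R1 [oversize_item ∧ hazmat_flag → pick_ticket]; R6 [oversize_item → labeled]; R10 [fragile_item ∧ hazmat_flag → carrier_assigned]. Adds pick_ticket, labeled, carrier_assigned.
Round 3: R4 [pick_ticket ∧ hazmat_flag → address_valid]; R5 [carrier_assigned → dock_ready]; R8 [labeled → stock_available]. Adds address_valid, dock_ready, stock_available.
Round 4: R7 [address_valid ∧ dock_ready → route_local]. Adds route_local.
Closure: {address_valid, carrier_assigned, dock_ready, fragile_item, hazmat_flag, insured, labeled, oversize_item, payment_cleared, pick_ticket, priority_ship, restock_request, route_local, shipped, split_shipment, stock_available} — 16 facts.

16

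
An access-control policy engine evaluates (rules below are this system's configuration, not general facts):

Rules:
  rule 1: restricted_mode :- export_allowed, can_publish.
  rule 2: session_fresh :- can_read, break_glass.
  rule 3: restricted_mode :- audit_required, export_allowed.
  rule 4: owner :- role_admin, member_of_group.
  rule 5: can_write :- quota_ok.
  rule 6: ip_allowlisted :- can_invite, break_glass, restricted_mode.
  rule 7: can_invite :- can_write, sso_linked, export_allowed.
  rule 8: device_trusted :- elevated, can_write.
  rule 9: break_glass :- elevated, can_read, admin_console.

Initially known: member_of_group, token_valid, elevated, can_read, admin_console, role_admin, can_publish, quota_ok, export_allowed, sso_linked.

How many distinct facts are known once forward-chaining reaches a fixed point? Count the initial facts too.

Round 1 fires rule 1, rule 4, rule 5, rule 9, giving restricted_mode, owner, can_write, break_glass.
Round 2 fires rule 2, rule 7, rule 8, giving session_fresh, can_invite, device_trusted.
Round 3 fires rule 6, giving ip_allowlisted.
Closure: {admin_console, break_glass, can_invite, can_publish, can_read, can_write, device_trusted, elevated, export_allowed, ip_allowlisted, member_of_group, owner, quota_ok, restricted_mode, role_admin, session_fresh, sso_linked, token_valid} — 18 facts.

18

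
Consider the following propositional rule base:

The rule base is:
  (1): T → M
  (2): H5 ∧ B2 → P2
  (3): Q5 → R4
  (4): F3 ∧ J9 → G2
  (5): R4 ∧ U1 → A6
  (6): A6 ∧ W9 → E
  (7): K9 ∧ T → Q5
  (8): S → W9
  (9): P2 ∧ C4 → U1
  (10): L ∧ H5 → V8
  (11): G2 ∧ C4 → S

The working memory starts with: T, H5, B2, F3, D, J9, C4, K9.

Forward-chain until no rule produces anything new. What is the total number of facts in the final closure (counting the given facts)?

Round 1: (1) [T → M]; (2) [H5 ∧ B2 → P2]; (4) [F3 ∧ J9 → G2]; (7) [K9 ∧ T → Q5]. New: M, P2, G2, Q5.
Round 2: (3) [Q5 → R4]; (9) [P2 ∧ C4 → U1]; (11) [G2 ∧ C4 → S]. New: R4, U1, S.
Round 3: (5) [R4 ∧ U1 → A6]; (8) [S → W9]. New: A6, W9.
Round 4: (6) [A6 ∧ W9 → E]. New: E.
Closure: {A6, B2, C4, D, E, F3, G2, H5, J9, K9, M, P2, Q5, R4, S, T, U1, W9} — 18 facts.

18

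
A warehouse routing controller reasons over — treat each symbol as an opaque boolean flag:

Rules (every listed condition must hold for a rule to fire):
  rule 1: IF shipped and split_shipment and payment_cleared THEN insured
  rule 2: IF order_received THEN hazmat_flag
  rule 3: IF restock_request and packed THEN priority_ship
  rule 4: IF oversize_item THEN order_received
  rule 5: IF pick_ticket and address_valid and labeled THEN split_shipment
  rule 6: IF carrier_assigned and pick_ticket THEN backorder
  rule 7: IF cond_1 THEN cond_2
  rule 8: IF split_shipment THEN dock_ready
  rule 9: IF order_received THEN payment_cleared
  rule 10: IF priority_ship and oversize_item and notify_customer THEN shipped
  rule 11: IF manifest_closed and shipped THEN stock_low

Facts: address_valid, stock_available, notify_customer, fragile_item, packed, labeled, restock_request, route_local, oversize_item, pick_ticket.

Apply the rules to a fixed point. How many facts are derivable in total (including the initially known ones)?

18

[1] rule 3 [IF restock_request and packed THEN priority_ship]; rule 4 [IF oversize_item THEN order_received]; rule 5 [IF pick_ticket and address_valid and labeled THEN split_shipment]. ⇒ new: priority_ship, order_received, split_shipment.
[2] rule 2 [IF order_received THEN hazmat_flag]; rule 8 [IF split_shipment THEN dock_ready]; rule 9 [IF order_received THEN payment_cleared]; rule 10 [IF priority_ship and oversize_item and notify_customer THEN shipped]. ⇒ new: hazmat_flag, dock_ready, payment_cleared, shipped.
[3] rule 1 [IF shipped and split_shipment and payment_cleared THEN insured]. ⇒ new: insured.
Closure: {address_valid, dock_ready, fragile_item, hazmat_flag, insured, labeled, notify_customer, order_received, oversize_item, packed, payment_cleared, pick_ticket, priority_ship, restock_request, route_local, shipped, split_shipment, stock_available} — 18 facts.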